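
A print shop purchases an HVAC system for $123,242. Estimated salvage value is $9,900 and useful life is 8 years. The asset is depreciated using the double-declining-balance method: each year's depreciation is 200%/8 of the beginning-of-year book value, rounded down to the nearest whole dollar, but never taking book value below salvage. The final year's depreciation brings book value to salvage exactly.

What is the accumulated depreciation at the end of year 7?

$106,790

Depreciable base = $123,242 − $9,900 = $113,342.
Year 1: ⌊$123,242 × 200%/8⌋ = $30,810. Book value $92,432.
Year 2: ⌊$92,432 × 200%/8⌋ = $23,108. Book value $69,324.
Year 3: ⌊$69,324 × 200%/8⌋ = $17,331. Book value $51,993.
Year 4: ⌊$51,993 × 200%/8⌋ = $12,998. Book value $38,995.
Year 5: ⌊$38,995 × 200%/8⌋ = $9,748. Book value $29,247.
Year 6: ⌊$29,247 × 200%/8⌋ = $7,311. Book value $21,936.
Year 7: ⌊$21,936 × 200%/8⌋ = $5,484. Book value $16,452.
Accumulated through year 7 = $123,242 − $16,452 = $106,790.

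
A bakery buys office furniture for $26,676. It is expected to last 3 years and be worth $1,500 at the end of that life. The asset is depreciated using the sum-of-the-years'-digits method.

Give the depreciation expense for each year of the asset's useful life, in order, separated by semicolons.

$12,588; $8,392; $4,196

Depreciable base = $26,676 − $1,500 = $25,176.
Sum of the years' digits = 3+2+1 = 6.
Year 1: $25,176 × 3/6 = $12,588. Book value $14,088.
Year 2: $25,176 × 2/6 = $8,392. Book value $5,696.
Year 3: $25,176 × 1/6 = $4,196. Book value $1,500.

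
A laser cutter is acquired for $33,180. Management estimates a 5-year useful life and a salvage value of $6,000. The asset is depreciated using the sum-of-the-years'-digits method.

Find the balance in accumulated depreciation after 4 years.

Depreciable base = $33,180 − $6,000 = $27,180.
Sum of the years' digits = 5+4+3+2+1 = 15.
Year 1: $27,180 × 5/15 = $9,060. Book value $24,120.
Year 2: $27,180 × 4/15 = $7,248. Book value $16,872.
Year 3: $27,180 × 3/15 = $5,436. Book value $11,436.
Year 4: $27,180 × 2/15 = $3,624. Book value $7,812.
Accumulated through year 4 = $33,180 − $7,812 = $25,368.

$25,368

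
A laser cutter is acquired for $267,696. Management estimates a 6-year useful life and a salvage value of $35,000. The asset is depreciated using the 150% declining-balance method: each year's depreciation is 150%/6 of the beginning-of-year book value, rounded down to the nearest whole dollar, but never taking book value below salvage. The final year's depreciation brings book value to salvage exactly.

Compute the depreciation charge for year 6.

Depreciable base = $267,696 − $35,000 = $232,696.
Year 1: ⌊$267,696 × 150%/6⌋ = $66,924. Book value $200,772.
Year 2: ⌊$200,772 × 150%/6⌋ = $50,193. Book value $150,579.
Year 3: ⌊$150,579 × 150%/6⌋ = $37,644. Book value $112,935.
Year 4: ⌊$112,935 × 150%/6⌋ = $28,233. Book value $84,702.
Year 5: ⌊$84,702 × 150%/6⌋ = $21,175. Book value $63,527.
Year 6 (final): $63,527 − $35,000 = $28,527. Book value $35,000.

$28,527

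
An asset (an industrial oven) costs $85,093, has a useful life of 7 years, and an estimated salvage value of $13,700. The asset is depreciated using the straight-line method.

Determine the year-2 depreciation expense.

$10,199

Depreciable base = $85,093 − $13,700 = $71,393.
Annual expense = $71,393 / 7 = $10,199.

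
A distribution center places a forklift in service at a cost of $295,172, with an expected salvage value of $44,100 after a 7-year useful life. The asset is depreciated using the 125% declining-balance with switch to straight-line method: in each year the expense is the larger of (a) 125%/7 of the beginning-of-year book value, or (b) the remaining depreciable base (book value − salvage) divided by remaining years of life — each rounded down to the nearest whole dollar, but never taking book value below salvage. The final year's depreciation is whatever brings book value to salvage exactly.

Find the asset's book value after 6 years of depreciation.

$73,976

Depreciable base = $295,172 − $44,100 = $251,072.
Year 1: DB = ⌊$295,172 × 125%/7⌋ = $52,709; SL = ⌊$251,072/7⌋ = $35,867 → take DB $52,709. Book value $242,463.
Year 2: DB = ⌊$242,463 × 125%/7⌋ = $43,296; SL = ⌊$198,363/6⌋ = $33,060 → take DB $43,296. Book value $199,167.
Year 3: DB = ⌊$199,167 × 125%/7⌋ = $35,565; SL = ⌊$155,067/5⌋ = $31,013 → take DB $35,565. Book value $163,602.
Year 4: DB = ⌊$163,602 × 125%/7⌋ = $29,214; SL = ⌊$119,502/4⌋ = $29,875 → take SL $29,875. Book value $133,727.
Year 5: DB = ⌊$133,727 × 125%/7⌋ = $23,879; SL = ⌊$89,627/3⌋ = $29,875 → take SL $29,875. Book value $103,852.
Year 6: DB = ⌊$103,852 × 125%/7⌋ = $18,545; SL = ⌊$59,752/2⌋ = $29,876 → take SL $29,876. Book value $73,976.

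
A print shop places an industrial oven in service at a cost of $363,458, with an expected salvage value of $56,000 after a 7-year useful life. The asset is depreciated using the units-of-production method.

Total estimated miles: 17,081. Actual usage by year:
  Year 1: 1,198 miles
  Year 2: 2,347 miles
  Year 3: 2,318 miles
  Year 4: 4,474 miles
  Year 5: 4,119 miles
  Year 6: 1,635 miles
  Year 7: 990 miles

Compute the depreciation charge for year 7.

$17,820

Depreciable base = $363,458 − $56,000 = $307,458.
Rate = $307,458 / 17,081 miles = $18 per mile.
Year 1: 1,198 × $18 = $21,564. Book value $341,894.
Year 2: 2,347 × $18 = $42,246. Book value $299,648.
Year 3: 2,318 × $18 = $41,724. Book value $257,924.
Year 4: 4,474 × $18 = $80,532. Book value $177,392.
Year 5: 4,119 × $18 = $74,142. Book value $103,250.
Year 6: 1,635 × $18 = $29,430. Book value $73,820.
Year 7: 990 × $18 = $17,820. Book value $56,000.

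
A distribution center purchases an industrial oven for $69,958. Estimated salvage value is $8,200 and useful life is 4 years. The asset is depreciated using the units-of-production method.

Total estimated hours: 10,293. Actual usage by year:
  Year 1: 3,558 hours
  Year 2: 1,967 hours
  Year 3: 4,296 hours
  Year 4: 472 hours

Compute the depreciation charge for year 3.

Depreciable base = $69,958 − $8,200 = $61,758.
Rate = $61,758 / 10,293 hours = $6 per hour.
Year 1: 3,558 × $6 = $21,348. Book value $48,610.
Year 2: 1,967 × $6 = $11,802. Book value $36,808.
Year 3: 4,296 × $6 = $25,776. Book value $11,032.

$25,776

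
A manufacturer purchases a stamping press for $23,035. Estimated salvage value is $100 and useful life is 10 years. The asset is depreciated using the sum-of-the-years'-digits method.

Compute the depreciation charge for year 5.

$2,502

Depreciable base = $23,035 − $100 = $22,935.
Sum of the years' digits = 10+9+8+7+6+5+4+3+2+1 = 55.
Year 1: $22,935 × 10/55 = $4,170. Book value $18,865.
Year 2: $22,935 × 9/55 = $3,753. Book value $15,112.
Year 3: $22,935 × 8/55 = $3,336. Book value $11,776.
Year 4: $22,935 × 7/55 = $2,919. Book value $8,857.
Year 5: $22,935 × 6/55 = $2,502. Book value $6,355.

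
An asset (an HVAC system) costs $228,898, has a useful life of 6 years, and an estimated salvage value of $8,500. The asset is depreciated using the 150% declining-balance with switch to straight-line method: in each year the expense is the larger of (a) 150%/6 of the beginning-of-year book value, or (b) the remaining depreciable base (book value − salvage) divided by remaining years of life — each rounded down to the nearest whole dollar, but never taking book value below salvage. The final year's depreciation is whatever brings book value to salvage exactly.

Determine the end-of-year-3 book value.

Depreciable base = $228,898 − $8,500 = $220,398.
Year 1: DB = ⌊$228,898 × 150%/6⌋ = $57,224; SL = ⌊$220,398/6⌋ = $36,733 → take DB $57,224. Book value $171,674.
Year 2: DB = ⌊$171,674 × 150%/6⌋ = $42,918; SL = ⌊$163,174/5⌋ = $32,634 → take DB $42,918. Book value $128,756.
Year 3: DB = ⌊$128,756 × 150%/6⌋ = $32,189; SL = ⌊$120,256/4⌋ = $30,064 → take DB $32,189. Book value $96,567.

$96,567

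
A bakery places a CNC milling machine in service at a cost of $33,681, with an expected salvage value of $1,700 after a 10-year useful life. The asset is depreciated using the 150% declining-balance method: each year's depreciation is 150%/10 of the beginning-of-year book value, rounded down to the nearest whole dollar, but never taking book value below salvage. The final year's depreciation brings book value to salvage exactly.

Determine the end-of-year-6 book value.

Depreciable base = $33,681 − $1,700 = $31,981.
Year 1: ⌊$33,681 × 150%/10⌋ = $5,052. Book value $28,629.
Year 2: ⌊$28,629 × 150%/10⌋ = $4,294. Book value $24,335.
Year 3: ⌊$24,335 × 150%/10⌋ = $3,650. Book value $20,685.
Year 4: ⌊$20,685 × 150%/10⌋ = $3,102. Book value $17,583.
Year 5: ⌊$17,583 × 150%/10⌋ = $2,637. Book value $14,946.
Year 6: ⌊$14,946 × 150%/10⌋ = $2,241. Book value $12,705.

$12,705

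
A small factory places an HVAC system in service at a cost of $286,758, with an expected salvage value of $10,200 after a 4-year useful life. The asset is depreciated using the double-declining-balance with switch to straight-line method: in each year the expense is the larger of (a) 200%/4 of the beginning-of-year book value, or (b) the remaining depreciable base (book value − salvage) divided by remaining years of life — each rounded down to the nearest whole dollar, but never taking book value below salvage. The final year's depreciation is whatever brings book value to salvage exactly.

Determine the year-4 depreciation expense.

Depreciable base = $286,758 − $10,200 = $276,558.
Year 1: DB = ⌊$286,758 × 200%/4⌋ = $143,379; SL = ⌊$276,558/4⌋ = $69,139 → take DB $143,379. Book value $143,379.
Year 2: DB = ⌊$143,379 × 200%/4⌋ = $71,689; SL = ⌊$133,179/3⌋ = $44,393 → take DB $71,689. Book value $71,690.
Year 3: DB = ⌊$71,690 × 200%/4⌋ = $35,845; SL = ⌊$61,490/2⌋ = $30,745 → take DB $35,845. Book value $35,845.
Year 4 (final): $35,845 − $10,200 = $25,645. Book value $10,200.

$25,645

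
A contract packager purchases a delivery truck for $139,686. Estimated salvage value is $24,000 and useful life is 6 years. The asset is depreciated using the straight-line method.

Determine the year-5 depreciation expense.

$19,281

Depreciable base = $139,686 − $24,000 = $115,686.
Annual expense = $115,686 / 6 = $19,281.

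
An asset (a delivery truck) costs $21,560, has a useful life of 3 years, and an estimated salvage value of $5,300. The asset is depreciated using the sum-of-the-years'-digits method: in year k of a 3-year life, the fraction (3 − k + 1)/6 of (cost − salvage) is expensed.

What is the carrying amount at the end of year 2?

$8,010

Depreciable base = $21,560 − $5,300 = $16,260.
Sum of the years' digits = 3+2+1 = 6.
Year 1: $16,260 × 3/6 = $8,130. Book value $13,430.
Year 2: $16,260 × 2/6 = $5,420. Book value $8,010.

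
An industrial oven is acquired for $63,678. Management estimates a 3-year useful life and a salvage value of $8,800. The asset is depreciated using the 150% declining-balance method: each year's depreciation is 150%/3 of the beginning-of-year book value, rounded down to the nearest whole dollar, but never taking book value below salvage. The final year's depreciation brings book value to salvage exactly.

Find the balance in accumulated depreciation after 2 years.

$47,758

Depreciable base = $63,678 − $8,800 = $54,878.
Year 1: ⌊$63,678 × 150%/3⌋ = $31,839. Book value $31,839.
Year 2: ⌊$31,839 × 150%/3⌋ = $15,919. Book value $15,920.
Accumulated through year 2 = $63,678 − $15,920 = $47,758.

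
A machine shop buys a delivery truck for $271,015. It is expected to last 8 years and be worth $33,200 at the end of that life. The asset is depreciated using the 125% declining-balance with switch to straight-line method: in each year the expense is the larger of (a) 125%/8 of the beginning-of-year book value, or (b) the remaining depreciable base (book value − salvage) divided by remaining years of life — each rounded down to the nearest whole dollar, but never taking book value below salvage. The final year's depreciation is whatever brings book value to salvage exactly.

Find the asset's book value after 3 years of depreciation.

Depreciable base = $271,015 − $33,200 = $237,815.
Year 1: DB = ⌊$271,015 × 125%/8⌋ = $42,346; SL = ⌊$237,815/8⌋ = $29,726 → take DB $42,346. Book value $228,669.
Year 2: DB = ⌊$228,669 × 125%/8⌋ = $35,729; SL = ⌊$195,469/7⌋ = $27,924 → take DB $35,729. Book value $192,940.
Year 3: DB = ⌊$192,940 × 125%/8⌋ = $30,146; SL = ⌊$159,740/6⌋ = $26,623 → take DB $30,146. Book value $162,794.

$162,794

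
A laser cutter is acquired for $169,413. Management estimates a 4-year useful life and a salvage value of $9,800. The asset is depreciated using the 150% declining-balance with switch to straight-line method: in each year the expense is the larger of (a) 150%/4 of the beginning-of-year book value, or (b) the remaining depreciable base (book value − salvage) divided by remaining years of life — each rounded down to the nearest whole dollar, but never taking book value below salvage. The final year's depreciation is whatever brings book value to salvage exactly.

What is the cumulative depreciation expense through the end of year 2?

$103,235

Depreciable base = $169,413 − $9,800 = $159,613.
Year 1: DB = ⌊$169,413 × 150%/4⌋ = $63,529; SL = ⌊$159,613/4⌋ = $39,903 → take DB $63,529. Book value $105,884.
Year 2: DB = ⌊$105,884 × 150%/4⌋ = $39,706; SL = ⌊$96,084/3⌋ = $32,028 → take DB $39,706. Book value $66,178.
Accumulated through year 2 = $169,413 − $66,178 = $103,235.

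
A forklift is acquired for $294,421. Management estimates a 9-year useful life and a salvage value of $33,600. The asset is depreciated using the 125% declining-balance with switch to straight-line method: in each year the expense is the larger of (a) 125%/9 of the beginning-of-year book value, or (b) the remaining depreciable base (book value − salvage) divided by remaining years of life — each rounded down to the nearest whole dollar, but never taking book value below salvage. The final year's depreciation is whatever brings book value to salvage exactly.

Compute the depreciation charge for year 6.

Depreciable base = $294,421 − $33,600 = $260,821.
Year 1: DB = ⌊$294,421 × 125%/9⌋ = $40,891; SL = ⌊$260,821/9⌋ = $28,980 → take DB $40,891. Book value $253,530.
Year 2: DB = ⌊$253,530 × 125%/9⌋ = $35,212; SL = ⌊$219,930/8⌋ = $27,491 → take DB $35,212. Book value $218,318.
Year 3: DB = ⌊$218,318 × 125%/9⌋ = $30,321; SL = ⌊$184,718/7⌋ = $26,388 → take DB $30,321. Book value $187,997.
Year 4: DB = ⌊$187,997 × 125%/9⌋ = $26,110; SL = ⌊$154,397/6⌋ = $25,732 → take DB $26,110. Book value $161,887.
Year 5: DB = ⌊$161,887 × 125%/9⌋ = $22,484; SL = ⌊$128,287/5⌋ = $25,657 → take SL $25,657. Book value $136,230.
Year 6: DB = ⌊$136,230 × 125%/9⌋ = $18,920; SL = ⌊$102,630/4⌋ = $25,657 → take SL $25,657. Book value $110,573.

$25,657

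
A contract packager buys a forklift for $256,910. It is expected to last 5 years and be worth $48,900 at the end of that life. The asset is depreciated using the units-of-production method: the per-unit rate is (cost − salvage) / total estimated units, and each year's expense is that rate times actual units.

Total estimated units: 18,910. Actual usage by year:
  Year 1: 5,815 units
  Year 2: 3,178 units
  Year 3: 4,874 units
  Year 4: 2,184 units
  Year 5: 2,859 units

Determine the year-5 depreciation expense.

Depreciable base = $256,910 − $48,900 = $208,010.
Rate = $208,010 / 18,910 units = $11 per unit.
Year 1: 5,815 × $11 = $63,965. Book value $192,945.
Year 2: 3,178 × $11 = $34,958. Book value $157,987.
Year 3: 4,874 × $11 = $53,614. Book value $104,373.
Year 4: 2,184 × $11 = $24,024. Book value $80,349.
Year 5: 2,859 × $11 = $31,449. Book value $48,900.

$31,449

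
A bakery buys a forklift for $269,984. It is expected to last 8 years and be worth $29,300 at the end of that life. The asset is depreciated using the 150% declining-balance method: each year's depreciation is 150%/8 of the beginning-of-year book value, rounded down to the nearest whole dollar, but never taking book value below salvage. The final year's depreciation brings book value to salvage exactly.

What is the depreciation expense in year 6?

Depreciable base = $269,984 − $29,300 = $240,684.
Year 1: ⌊$269,984 × 150%/8⌋ = $50,622. Book value $219,362.
Year 2: ⌊$219,362 × 150%/8⌋ = $41,130. Book value $178,232.
Year 3: ⌊$178,232 × 150%/8⌋ = $33,418. Book value $144,814.
Year 4: ⌊$144,814 × 150%/8⌋ = $27,152. Book value $117,662.
Year 5: ⌊$117,662 × 150%/8⌋ = $22,061. Book value $95,601.
Year 6: ⌊$95,601 × 150%/8⌋ = $17,925. Book value $77,676.

$17,925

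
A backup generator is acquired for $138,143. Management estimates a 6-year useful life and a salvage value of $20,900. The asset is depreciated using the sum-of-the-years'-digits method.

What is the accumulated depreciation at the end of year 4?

Depreciable base = $138,143 − $20,900 = $117,243.
Sum of the years' digits = 6+5+4+3+2+1 = 21.
Year 1: $117,243 × 6/21 = $33,498. Book value $104,645.
Year 2: $117,243 × 5/21 = $27,915. Book value $76,730.
Year 3: $117,243 × 4/21 = $22,332. Book value $54,398.
Year 4: $117,243 × 3/21 = $16,749. Book value $37,649.
Accumulated through year 4 = $138,143 − $37,649 = $100,494.

$100,494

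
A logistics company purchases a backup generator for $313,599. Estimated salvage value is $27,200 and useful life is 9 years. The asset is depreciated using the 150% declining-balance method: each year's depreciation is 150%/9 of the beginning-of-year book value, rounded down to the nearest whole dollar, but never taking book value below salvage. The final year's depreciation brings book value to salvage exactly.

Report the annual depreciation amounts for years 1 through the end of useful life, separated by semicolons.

Depreciable base = $313,599 − $27,200 = $286,399.
Year 1: ⌊$313,599 × 150%/9⌋ = $52,266. Book value $261,333.
Year 2: ⌊$261,333 × 150%/9⌋ = $43,555. Book value $217,778.
Year 3: ⌊$217,778 × 150%/9⌋ = $36,296. Book value $181,482.
Year 4: ⌊$181,482 × 150%/9⌋ = $30,247. Book value $151,235.
Year 5: ⌊$151,235 × 150%/9⌋ = $25,205. Book value $126,030.
Year 6: ⌊$126,030 × 150%/9⌋ = $21,005. Book value $105,025.
Year 7: ⌊$105,025 × 150%/9⌋ = $17,504. Book value $87,521.
Year 8: ⌊$87,521 × 150%/9⌋ = $14,586. Book value $72,935.
Year 9 (final): $72,935 − $27,200 = $45,735. Book value $27,200.

$52,266; $43,555; $36,296; $30,247; $25,205; $21,005; $17,504; $14,586; $45,735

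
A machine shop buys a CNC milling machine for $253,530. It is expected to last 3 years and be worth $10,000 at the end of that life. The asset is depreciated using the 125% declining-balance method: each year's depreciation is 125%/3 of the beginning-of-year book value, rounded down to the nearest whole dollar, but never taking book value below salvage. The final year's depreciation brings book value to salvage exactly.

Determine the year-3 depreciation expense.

Depreciable base = $253,530 − $10,000 = $243,530.
Year 1: ⌊$253,530 × 125%/3⌋ = $105,637. Book value $147,893.
Year 2: ⌊$147,893 × 125%/3⌋ = $61,622. Book value $86,271.
Year 3 (final): $86,271 − $10,000 = $76,271. Book value $10,000.

$76,271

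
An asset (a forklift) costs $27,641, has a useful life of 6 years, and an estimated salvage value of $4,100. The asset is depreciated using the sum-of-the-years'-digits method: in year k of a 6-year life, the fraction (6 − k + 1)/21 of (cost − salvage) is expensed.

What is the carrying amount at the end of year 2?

Depreciable base = $27,641 − $4,100 = $23,541.
Sum of the years' digits = 6+5+4+3+2+1 = 21.
Year 1: $23,541 × 6/21 = $6,726. Book value $20,915.
Year 2: $23,541 × 5/21 = $5,605. Book value $15,310.

$15,310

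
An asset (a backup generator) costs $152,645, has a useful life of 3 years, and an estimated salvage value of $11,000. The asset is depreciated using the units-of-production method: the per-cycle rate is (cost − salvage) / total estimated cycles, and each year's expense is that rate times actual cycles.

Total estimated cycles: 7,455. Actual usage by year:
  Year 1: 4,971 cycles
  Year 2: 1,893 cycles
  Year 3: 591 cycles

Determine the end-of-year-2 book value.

Depreciable base = $152,645 − $11,000 = $141,645.
Rate = $141,645 / 7,455 cycles = $19 per cycle.
Year 1: 4,971 × $19 = $94,449. Book value $58,196.
Year 2: 1,893 × $19 = $35,967. Book value $22,229.

$22,229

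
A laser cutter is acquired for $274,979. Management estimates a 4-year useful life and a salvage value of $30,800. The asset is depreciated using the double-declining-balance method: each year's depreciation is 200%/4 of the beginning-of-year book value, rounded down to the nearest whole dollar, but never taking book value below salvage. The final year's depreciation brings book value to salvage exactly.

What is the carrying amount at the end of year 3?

$34,373

Depreciable base = $274,979 − $30,800 = $244,179.
Year 1: ⌊$274,979 × 200%/4⌋ = $137,489. Book value $137,490.
Year 2: ⌊$137,490 × 200%/4⌋ = $68,745. Book value $68,745.
Year 3: ⌊$68,745 × 200%/4⌋ = $34,372. Book value $34,373.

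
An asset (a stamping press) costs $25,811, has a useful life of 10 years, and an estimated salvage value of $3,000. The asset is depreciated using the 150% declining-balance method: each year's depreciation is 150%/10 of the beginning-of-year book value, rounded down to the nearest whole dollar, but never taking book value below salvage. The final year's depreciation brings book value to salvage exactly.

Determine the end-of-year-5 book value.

Depreciable base = $25,811 − $3,000 = $22,811.
Year 1: ⌊$25,811 × 150%/10⌋ = $3,871. Book value $21,940.
Year 2: ⌊$21,940 × 150%/10⌋ = $3,291. Book value $18,649.
Year 3: ⌊$18,649 × 150%/10⌋ = $2,797. Book value $15,852.
Year 4: ⌊$15,852 × 150%/10⌋ = $2,377. Book value $13,475.
Year 5: ⌊$13,475 × 150%/10⌋ = $2,021. Book value $11,454.

$11,454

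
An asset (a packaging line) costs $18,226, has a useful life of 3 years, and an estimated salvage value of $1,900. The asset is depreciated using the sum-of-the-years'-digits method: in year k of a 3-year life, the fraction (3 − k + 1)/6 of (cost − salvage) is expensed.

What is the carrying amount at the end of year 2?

$4,621

Depreciable base = $18,226 − $1,900 = $16,326.
Sum of the years' digits = 3+2+1 = 6.
Year 1: $16,326 × 3/6 = $8,163. Book value $10,063.
Year 2: $16,326 × 2/6 = $5,442. Book value $4,621.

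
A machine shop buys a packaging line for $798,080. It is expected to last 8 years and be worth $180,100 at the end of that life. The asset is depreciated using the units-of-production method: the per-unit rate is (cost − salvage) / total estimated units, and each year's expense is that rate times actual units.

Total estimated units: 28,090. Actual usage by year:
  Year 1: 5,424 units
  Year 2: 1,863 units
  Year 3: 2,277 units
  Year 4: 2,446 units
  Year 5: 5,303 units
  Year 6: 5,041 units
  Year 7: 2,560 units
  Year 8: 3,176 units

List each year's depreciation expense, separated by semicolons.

Depreciable base = $798,080 − $180,100 = $617,980.
Rate = $617,980 / 28,090 units = $22 per unit.
Year 1: 5,424 × $22 = $119,328. Book value $678,752.
Year 2: 1,863 × $22 = $40,986. Book value $637,766.
Year 3: 2,277 × $22 = $50,094. Book value $587,672.
Year 4: 2,446 × $22 = $53,812. Book value $533,860.
Year 5: 5,303 × $22 = $116,666. Book value $417,194.
Year 6: 5,041 × $22 = $110,902. Book value $306,292.
Year 7: 2,560 × $22 = $56,320. Book value $249,972.
Year 8: 3,176 × $22 = $69,872. Book value $180,100.

$119,328; $40,986; $50,094; $53,812; $116,666; $110,902; $56,320; $69,872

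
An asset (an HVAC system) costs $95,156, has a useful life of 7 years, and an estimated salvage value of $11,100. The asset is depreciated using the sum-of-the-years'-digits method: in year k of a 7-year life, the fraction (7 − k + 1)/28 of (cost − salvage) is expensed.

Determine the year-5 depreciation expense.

$9,006

Depreciable base = $95,156 − $11,100 = $84,056.
Sum of the years' digits = 7+6+5+4+3+2+1 = 28.
Year 1: $84,056 × 7/28 = $21,014. Book value $74,142.
Year 2: $84,056 × 6/28 = $18,012. Book value $56,130.
Year 3: $84,056 × 5/28 = $15,010. Book value $41,120.
Year 4: $84,056 × 4/28 = $12,008. Book value $29,112.
Year 5: $84,056 × 3/28 = $9,006. Book value $20,106.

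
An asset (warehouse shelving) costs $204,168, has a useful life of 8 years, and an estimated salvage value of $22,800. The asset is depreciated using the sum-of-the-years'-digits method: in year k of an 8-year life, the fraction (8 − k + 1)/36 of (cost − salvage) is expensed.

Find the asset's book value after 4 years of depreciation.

$73,180

Depreciable base = $204,168 − $22,800 = $181,368.
Sum of the years' digits = 8+7+6+5+4+3+2+1 = 36.
Year 1: $181,368 × 8/36 = $40,304. Book value $163,864.
Year 2: $181,368 × 7/36 = $35,266. Book value $128,598.
Year 3: $181,368 × 6/36 = $30,228. Book value $98,370.
Year 4: $181,368 × 5/36 = $25,190. Book value $73,180.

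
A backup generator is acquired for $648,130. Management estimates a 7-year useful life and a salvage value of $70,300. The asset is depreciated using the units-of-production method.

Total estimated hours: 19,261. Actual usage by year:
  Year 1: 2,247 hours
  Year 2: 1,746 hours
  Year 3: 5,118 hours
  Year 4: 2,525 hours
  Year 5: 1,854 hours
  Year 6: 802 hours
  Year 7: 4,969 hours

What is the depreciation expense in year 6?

Depreciable base = $648,130 − $70,300 = $577,830.
Rate = $577,830 / 19,261 hours = $30 per hour.
Year 1: 2,247 × $30 = $67,410. Book value $580,720.
Year 2: 1,746 × $30 = $52,380. Book value $528,340.
Year 3: 5,118 × $30 = $153,540. Book value $374,800.
Year 4: 2,525 × $30 = $75,750. Book value $299,050.
Year 5: 1,854 × $30 = $55,620. Book value $243,430.
Year 6: 802 × $30 = $24,060. Book value $219,370.

$24,060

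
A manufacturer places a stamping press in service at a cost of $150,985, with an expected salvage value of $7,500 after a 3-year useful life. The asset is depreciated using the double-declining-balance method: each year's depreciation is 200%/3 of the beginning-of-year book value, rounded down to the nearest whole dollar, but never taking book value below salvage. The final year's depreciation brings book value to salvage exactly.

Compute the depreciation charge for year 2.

Depreciable base = $150,985 − $7,500 = $143,485.
Year 1: ⌊$150,985 × 200%/3⌋ = $100,656. Book value $50,329.
Year 2: ⌊$50,329 × 200%/3⌋ = $33,552. Book value $16,777.

$33,552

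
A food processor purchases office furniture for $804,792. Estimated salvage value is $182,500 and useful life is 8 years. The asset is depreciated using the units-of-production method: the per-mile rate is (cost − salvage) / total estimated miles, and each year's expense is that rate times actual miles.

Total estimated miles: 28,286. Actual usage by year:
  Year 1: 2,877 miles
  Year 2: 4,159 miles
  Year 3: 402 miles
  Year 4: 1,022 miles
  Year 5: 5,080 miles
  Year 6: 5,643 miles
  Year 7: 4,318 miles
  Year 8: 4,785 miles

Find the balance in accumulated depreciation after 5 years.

Depreciable base = $804,792 − $182,500 = $622,292.
Rate = $622,292 / 28,286 miles = $22 per mile.
Year 1: 2,877 × $22 = $63,294. Book value $741,498.
Year 2: 4,159 × $22 = $91,498. Book value $650,000.
Year 3: 402 × $22 = $8,844. Book value $641,156.
Year 4: 1,022 × $22 = $22,484. Book value $618,672.
Year 5: 5,080 × $22 = $111,760. Book value $506,912.
Accumulated through year 5 = $804,792 − $506,912 = $297,880.

$297,880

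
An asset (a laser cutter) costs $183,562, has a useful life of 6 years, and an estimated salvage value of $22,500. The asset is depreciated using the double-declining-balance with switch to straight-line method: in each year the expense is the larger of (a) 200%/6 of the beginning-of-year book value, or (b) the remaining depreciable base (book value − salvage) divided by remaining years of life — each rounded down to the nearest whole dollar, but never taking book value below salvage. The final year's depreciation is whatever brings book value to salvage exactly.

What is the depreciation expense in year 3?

Depreciable base = $183,562 − $22,500 = $161,062.
Year 1: DB = ⌊$183,562 × 200%/6⌋ = $61,187; SL = ⌊$161,062/6⌋ = $26,843 → take DB $61,187. Book value $122,375.
Year 2: DB = ⌊$122,375 × 200%/6⌋ = $40,791; SL = ⌊$99,875/5⌋ = $19,975 → take DB $40,791. Book value $81,584.
Year 3: DB = ⌊$81,584 × 200%/6⌋ = $27,194; SL = ⌊$59,084/4⌋ = $14,771 → take DB $27,194. Book value $54,390.

$27,194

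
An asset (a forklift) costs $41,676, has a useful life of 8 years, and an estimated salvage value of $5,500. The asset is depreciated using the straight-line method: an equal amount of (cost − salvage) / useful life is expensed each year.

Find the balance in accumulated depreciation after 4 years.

$18,088

Depreciable base = $41,676 − $5,500 = $36,176.
Annual expense = $36,176 / 8 = $4,522.
End of year 1: book value $37,154.
End of year 2: book value $32,632.
End of year 3: book value $28,110.
End of year 4: book value $23,588.
Accumulated through year 4 = $41,676 − $23,588 = $18,088.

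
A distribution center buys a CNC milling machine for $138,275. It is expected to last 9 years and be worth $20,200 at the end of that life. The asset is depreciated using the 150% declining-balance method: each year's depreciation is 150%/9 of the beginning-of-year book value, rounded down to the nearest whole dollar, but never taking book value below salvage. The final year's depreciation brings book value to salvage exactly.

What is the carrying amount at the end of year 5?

Depreciable base = $138,275 − $20,200 = $118,075.
Year 1: ⌊$138,275 × 150%/9⌋ = $23,045. Book value $115,230.
Year 2: ⌊$115,230 × 150%/9⌋ = $19,205. Book value $96,025.
Year 3: ⌊$96,025 × 150%/9⌋ = $16,004. Book value $80,021.
Year 4: ⌊$80,021 × 150%/9⌋ = $13,336. Book value $66,685.
Year 5: ⌊$66,685 × 150%/9⌋ = $11,114. Book value $55,571.

$55,571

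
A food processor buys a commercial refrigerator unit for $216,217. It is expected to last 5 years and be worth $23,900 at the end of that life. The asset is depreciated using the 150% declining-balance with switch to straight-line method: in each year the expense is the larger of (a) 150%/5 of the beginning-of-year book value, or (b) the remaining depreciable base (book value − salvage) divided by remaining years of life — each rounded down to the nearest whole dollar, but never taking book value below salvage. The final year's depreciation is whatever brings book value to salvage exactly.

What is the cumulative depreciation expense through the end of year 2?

$110,270

Depreciable base = $216,217 − $23,900 = $192,317.
Year 1: DB = ⌊$216,217 × 150%/5⌋ = $64,865; SL = ⌊$192,317/5⌋ = $38,463 → take DB $64,865. Book value $151,352.
Year 2: DB = ⌊$151,352 × 150%/5⌋ = $45,405; SL = ⌊$127,452/4⌋ = $31,863 → take DB $45,405. Book value $105,947.
Accumulated through year 2 = $216,217 − $105,947 = $110,270.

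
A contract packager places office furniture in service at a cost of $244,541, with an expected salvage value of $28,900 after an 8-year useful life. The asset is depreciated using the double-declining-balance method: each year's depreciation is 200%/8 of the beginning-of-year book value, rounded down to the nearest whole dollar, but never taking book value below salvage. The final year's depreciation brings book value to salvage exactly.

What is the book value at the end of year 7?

Depreciable base = $244,541 − $28,900 = $215,641.
Year 1: ⌊$244,541 × 200%/8⌋ = $61,135. Book value $183,406.
Year 2: ⌊$183,406 × 200%/8⌋ = $45,851. Book value $137,555.
Year 3: ⌊$137,555 × 200%/8⌋ = $34,388. Book value $103,167.
Year 4: ⌊$103,167 × 200%/8⌋ = $25,791. Book value $77,376.
Year 5: ⌊$77,376 × 200%/8⌋ = $19,344. Book value $58,032.
Year 6: ⌊$58,032 × 200%/8⌋ = $14,508. Book value $43,524.
Year 7: ⌊$43,524 × 200%/8⌋ = $10,881. Book value $32,643.

$32,643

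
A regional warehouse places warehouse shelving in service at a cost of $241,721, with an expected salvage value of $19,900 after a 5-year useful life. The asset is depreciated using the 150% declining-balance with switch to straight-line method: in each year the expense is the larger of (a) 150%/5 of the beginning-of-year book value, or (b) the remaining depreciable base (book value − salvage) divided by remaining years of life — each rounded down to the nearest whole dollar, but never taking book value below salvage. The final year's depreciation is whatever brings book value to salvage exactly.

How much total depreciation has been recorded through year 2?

Depreciable base = $241,721 − $19,900 = $221,821.
Year 1: DB = ⌊$241,721 × 150%/5⌋ = $72,516; SL = ⌊$221,821/5⌋ = $44,364 → take DB $72,516. Book value $169,205.
Year 2: DB = ⌊$169,205 × 150%/5⌋ = $50,761; SL = ⌊$149,305/4⌋ = $37,326 → take DB $50,761. Book value $118,444.
Accumulated through year 2 = $241,721 − $118,444 = $123,277.

$123,277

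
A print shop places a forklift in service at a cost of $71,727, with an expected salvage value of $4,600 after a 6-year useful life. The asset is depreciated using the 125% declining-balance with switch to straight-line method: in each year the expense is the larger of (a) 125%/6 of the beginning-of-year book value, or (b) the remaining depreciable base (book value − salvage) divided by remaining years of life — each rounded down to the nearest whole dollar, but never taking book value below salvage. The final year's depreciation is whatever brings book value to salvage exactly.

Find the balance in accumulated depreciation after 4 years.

Depreciable base = $71,727 − $4,600 = $67,127.
Year 1: DB = ⌊$71,727 × 125%/6⌋ = $14,943; SL = ⌊$67,127/6⌋ = $11,187 → take DB $14,943. Book value $56,784.
Year 2: DB = ⌊$56,784 × 125%/6⌋ = $11,830; SL = ⌊$52,184/5⌋ = $10,436 → take DB $11,830. Book value $44,954.
Year 3: DB = ⌊$44,954 × 125%/6⌋ = $9,365; SL = ⌊$40,354/4⌋ = $10,088 → take SL $10,088. Book value $34,866.
Year 4: DB = ⌊$34,866 × 125%/6⌋ = $7,263; SL = ⌊$30,266/3⌋ = $10,088 → take SL $10,088. Book value $24,778.
Accumulated through year 4 = $71,727 − $24,778 = $46,949.

$46,949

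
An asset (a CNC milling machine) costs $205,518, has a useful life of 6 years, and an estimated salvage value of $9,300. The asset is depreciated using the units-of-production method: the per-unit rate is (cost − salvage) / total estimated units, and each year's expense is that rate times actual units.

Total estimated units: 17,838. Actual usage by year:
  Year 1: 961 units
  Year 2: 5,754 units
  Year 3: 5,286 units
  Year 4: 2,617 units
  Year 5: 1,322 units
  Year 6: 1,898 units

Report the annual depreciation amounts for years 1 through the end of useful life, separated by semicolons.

Depreciable base = $205,518 − $9,300 = $196,218.
Rate = $196,218 / 17,838 units = $11 per unit.
Year 1: 961 × $11 = $10,571. Book value $194,947.
Year 2: 5,754 × $11 = $63,294. Book value $131,653.
Year 3: 5,286 × $11 = $58,146. Book value $73,507.
Year 4: 2,617 × $11 = $28,787. Book value $44,720.
Year 5: 1,322 × $11 = $14,542. Book value $30,178.
Year 6: 1,898 × $11 = $20,878. Book value $9,300.

$10,571; $63,294; $58,146; $28,787; $14,542; $20,878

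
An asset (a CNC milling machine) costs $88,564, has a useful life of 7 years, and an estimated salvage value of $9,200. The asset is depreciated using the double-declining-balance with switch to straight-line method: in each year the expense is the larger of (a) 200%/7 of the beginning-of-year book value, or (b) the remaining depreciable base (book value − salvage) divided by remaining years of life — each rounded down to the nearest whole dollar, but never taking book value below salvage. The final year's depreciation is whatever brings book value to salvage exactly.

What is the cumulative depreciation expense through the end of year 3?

$56,288

Depreciable base = $88,564 − $9,200 = $79,364.
Year 1: DB = ⌊$88,564 × 200%/7⌋ = $25,304; SL = ⌊$79,364/7⌋ = $11,337 → take DB $25,304. Book value $63,260.
Year 2: DB = ⌊$63,260 × 200%/7⌋ = $18,074; SL = ⌊$54,060/6⌋ = $9,010 → take DB $18,074. Book value $45,186.
Year 3: DB = ⌊$45,186 × 200%/7⌋ = $12,910; SL = ⌊$35,986/5⌋ = $7,197 → take DB $12,910. Book value $32,276.
Accumulated through year 3 = $88,564 − $32,276 = $56,288.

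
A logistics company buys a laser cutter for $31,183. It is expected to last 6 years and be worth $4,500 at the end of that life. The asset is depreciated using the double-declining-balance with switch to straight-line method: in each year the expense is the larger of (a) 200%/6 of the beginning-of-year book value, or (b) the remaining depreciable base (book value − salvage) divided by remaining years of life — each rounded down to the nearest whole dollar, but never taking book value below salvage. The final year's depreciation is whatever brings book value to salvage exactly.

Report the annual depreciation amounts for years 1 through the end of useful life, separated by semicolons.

Depreciable base = $31,183 − $4,500 = $26,683.
Year 1: DB = ⌊$31,183 × 200%/6⌋ = $10,394; SL = ⌊$26,683/6⌋ = $4,447 → take DB $10,394. Book value $20,789.
Year 2: DB = ⌊$20,789 × 200%/6⌋ = $6,929; SL = ⌊$16,289/5⌋ = $3,257 → take DB $6,929. Book value $13,860.
Year 3: DB = ⌊$13,860 × 200%/6⌋ = $4,620; SL = ⌊$9,360/4⌋ = $2,340 → take DB $4,620. Book value $9,240.
Year 4: DB = ⌊$9,240 × 200%/6⌋ = $3,080; SL = ⌊$4,740/3⌋ = $1,580 → take DB $3,080. Book value $6,160.
Year 5: DB = ⌊$6,160 × 200%/6⌋ = $2,053; SL = ⌊$1,660/2⌋ = $830 → take DB $2,053, capped at $1,660. Book value $4,500.
Year 6 (final): $4,500 − $4,500 = $0. Book value $4,500.

$10,394; $6,929; $4,620; $3,080; $1,660; $0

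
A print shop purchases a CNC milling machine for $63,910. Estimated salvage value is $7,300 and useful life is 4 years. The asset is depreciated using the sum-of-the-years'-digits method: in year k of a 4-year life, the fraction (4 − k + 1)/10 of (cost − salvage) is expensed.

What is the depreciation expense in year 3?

Depreciable base = $63,910 − $7,300 = $56,610.
Sum of the years' digits = 4+3+2+1 = 10.
Year 1: $56,610 × 4/10 = $22,644. Book value $41,266.
Year 2: $56,610 × 3/10 = $16,983. Book value $24,283.
Year 3: $56,610 × 2/10 = $11,322. Book value $12,961.

$11,322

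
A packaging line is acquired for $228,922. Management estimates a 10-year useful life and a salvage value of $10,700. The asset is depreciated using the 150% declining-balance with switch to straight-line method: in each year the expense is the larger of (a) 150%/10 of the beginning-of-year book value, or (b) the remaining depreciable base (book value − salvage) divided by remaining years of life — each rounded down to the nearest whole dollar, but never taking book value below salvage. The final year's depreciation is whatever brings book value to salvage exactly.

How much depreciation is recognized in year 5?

Depreciable base = $228,922 − $10,700 = $218,222.
Year 1: DB = ⌊$228,922 × 150%/10⌋ = $34,338; SL = ⌊$218,222/10⌋ = $21,822 → take DB $34,338. Book value $194,584.
Year 2: DB = ⌊$194,584 × 150%/10⌋ = $29,187; SL = ⌊$183,884/9⌋ = $20,431 → take DB $29,187. Book value $165,397.
Year 3: DB = ⌊$165,397 × 150%/10⌋ = $24,809; SL = ⌊$154,697/8⌋ = $19,337 → take DB $24,809. Book value $140,588.
Year 4: DB = ⌊$140,588 × 150%/10⌋ = $21,088; SL = ⌊$129,888/7⌋ = $18,555 → take DB $21,088. Book value $119,500.
Year 5: DB = ⌊$119,500 × 150%/10⌋ = $17,925; SL = ⌊$108,800/6⌋ = $18,133 → take SL $18,133. Book value $101,367.

$18,133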